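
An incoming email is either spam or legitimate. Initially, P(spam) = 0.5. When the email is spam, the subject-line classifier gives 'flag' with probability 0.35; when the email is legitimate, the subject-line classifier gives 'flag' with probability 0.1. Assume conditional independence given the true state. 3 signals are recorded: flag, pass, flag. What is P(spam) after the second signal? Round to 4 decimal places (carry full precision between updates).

0.7165

Apply Bayes' rule sequentially, carrying P(spam) forward.
After 'flag': P(spam) = 0.35·0.5000 / (0.35·0.5000 + 0.1·0.5000) ≈ 0.7778
After 'pass': P(spam) = 0.65·0.7778 / (0.65·0.7778 + 0.9·0.2222) ≈ 0.7165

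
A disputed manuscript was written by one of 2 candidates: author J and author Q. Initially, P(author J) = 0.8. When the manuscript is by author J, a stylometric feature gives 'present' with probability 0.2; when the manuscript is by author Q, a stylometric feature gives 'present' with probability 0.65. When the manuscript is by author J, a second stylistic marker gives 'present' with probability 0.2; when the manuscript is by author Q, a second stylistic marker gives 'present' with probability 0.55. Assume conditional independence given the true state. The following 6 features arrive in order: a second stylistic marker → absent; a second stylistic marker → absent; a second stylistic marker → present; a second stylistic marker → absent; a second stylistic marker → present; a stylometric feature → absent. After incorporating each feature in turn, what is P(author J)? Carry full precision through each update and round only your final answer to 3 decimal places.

After a second stylistic marker='absent': P(author J) = 0.8·0.8000 / (0.8·0.8000 + 0.45·0.2000) ≈ 0.8767
After a second stylistic marker='absent': P(author J) = 0.8·0.8767 / (0.8·0.8767 + 0.45·0.1233) ≈ 0.9267
After a second stylistic marker='present': P(author J) = 0.2·0.9267 / (0.2·0.9267 + 0.55·0.0733) ≈ 0.8213
After a second stylistic marker='absent': P(author J) = 0.8·0.8213 / (0.8·0.8213 + 0.45·0.1787) ≈ 0.8910
After a second stylistic marker='present': P(author J) = 0.2·0.8910 / (0.2·0.8910 + 0.55·0.1090) ≈ 0.7482
After a stylometric feature='absent': P(author J) = 0.8·0.7482 / (0.8·0.7482 + 0.35·0.2518) ≈ 0.8717

0.872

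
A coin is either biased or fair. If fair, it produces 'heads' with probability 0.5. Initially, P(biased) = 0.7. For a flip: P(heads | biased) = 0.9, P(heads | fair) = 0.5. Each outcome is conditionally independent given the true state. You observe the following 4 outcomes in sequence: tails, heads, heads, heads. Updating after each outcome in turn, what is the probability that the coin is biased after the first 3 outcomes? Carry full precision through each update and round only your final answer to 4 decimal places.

After 'tails': P(biased) = 0.1·0.7000 / (0.1·0.7000 + 0.5·0.3000) ≈ 0.3182
After 'heads': P(biased) = 0.9·0.3182 / (0.9·0.3182 + 0.5·0.6818) ≈ 0.4565
After 'heads': P(biased) = 0.9·0.4565 / (0.9·0.4565 + 0.5·0.5435) ≈ 0.6019

0.6019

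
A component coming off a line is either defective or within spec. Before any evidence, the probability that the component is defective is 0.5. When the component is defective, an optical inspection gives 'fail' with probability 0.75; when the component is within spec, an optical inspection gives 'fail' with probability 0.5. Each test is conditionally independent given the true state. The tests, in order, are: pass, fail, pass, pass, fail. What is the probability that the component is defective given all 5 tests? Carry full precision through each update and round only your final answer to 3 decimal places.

0.220

Each posterior becomes the prior for the next update.
After 'pass': P(defective) = 0.25·0.5000 / (0.25·0.5000 + 0.5·0.5000) ≈ 0.3333
After 'fail': P(defective) = 0.75·0.3333 / (0.75·0.3333 + 0.5·0.6667) ≈ 0.4286
After 'pass': P(defective) = 0.25·0.4286 / (0.25·0.4286 + 0.5·0.5714) ≈ 0.2727
After 'pass': P(defective) = 0.25·0.2727 / (0.25·0.2727 + 0.5·0.7273) ≈ 0.1579
After 'fail': P(defective) = 0.75·0.1579 / (0.75·0.1579 + 0.5·0.8421) ≈ 0.2195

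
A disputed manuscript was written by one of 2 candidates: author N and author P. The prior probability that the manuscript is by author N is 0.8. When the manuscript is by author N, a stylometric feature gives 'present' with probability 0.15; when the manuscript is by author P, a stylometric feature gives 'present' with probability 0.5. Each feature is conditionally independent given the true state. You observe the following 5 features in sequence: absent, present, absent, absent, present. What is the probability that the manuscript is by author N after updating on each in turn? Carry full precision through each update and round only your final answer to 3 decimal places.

Each posterior becomes the prior for the next update.
After 'absent': P(author N) = 0.85·0.8000 / (0.85·0.8000 + 0.5·0.2000) ≈ 0.8718
After 'present': P(author N) = 0.15·0.8718 / (0.15·0.8718 + 0.5·0.1282) ≈ 0.6711
After 'absent': P(author N) = 0.85·0.6711 / (0.85·0.6711 + 0.5·0.3289) ≈ 0.7762
After 'absent': P(author N) = 0.85·0.7762 / (0.85·0.7762 + 0.5·0.2238) ≈ 0.8550
After 'present': P(author N) = 0.15·0.8550 / (0.15·0.8550 + 0.5·0.1450) ≈ 0.6388

0.639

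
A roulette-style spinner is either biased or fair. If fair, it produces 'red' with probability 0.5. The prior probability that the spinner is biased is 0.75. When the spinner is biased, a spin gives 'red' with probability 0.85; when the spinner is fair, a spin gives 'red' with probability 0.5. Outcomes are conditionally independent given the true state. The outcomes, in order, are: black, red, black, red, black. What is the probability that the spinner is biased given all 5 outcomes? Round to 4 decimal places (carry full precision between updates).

0.1897

After 'black': P(biased) = 0.15·0.7500 / (0.15·0.7500 + 0.5·0.2500) ≈ 0.4737
After 'red': P(biased) = 0.85·0.4737 / (0.85·0.4737 + 0.5·0.5263) ≈ 0.6047
After 'black': P(biased) = 0.15·0.6047 / (0.15·0.6047 + 0.5·0.3953) ≈ 0.3146
After 'red': P(biased) = 0.85·0.3146 / (0.85·0.3146 + 0.5·0.6854) ≈ 0.4383
After 'black': P(biased) = 0.15·0.4383 / (0.15·0.4383 + 0.5·0.5617) ≈ 0.1897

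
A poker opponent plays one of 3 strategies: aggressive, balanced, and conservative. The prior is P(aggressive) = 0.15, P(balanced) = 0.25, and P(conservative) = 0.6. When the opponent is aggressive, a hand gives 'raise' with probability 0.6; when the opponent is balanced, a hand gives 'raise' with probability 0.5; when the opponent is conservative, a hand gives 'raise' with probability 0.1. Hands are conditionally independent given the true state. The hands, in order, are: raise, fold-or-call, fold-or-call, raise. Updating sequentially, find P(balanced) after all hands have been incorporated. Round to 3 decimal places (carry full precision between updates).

Each posterior becomes the prior for the next update.
After 'raise': normaliser = 0.6·0.1500 + 0.5·0.2500 + 0.1·0.6000; P(aggressive) ≈ 0.3273, P(balanced) ≈ 0.4545, P(conservative) ≈ 0.2182
After 'fold-or-call': normaliser = 0.4·0.3273 + 0.5·0.4545 + 0.9·0.2182; P(aggressive) ≈ 0.2361, P(balanced) ≈ 0.4098, P(conservative) ≈ 0.3541
After 'fold-or-call': normaliser = 0.4·0.2361 + 0.5·0.4098 + 0.9·0.3541; P(aggressive) ≈ 0.1528, P(balanced) ≈ 0.3316, P(conservative) ≈ 0.5156
After 'raise': normaliser = 0.6·0.1528 + 0.5·0.3316 + 0.1·0.5156; P(aggressive) ≈ 0.2967, P(balanced) ≈ 0.5365, P(conservative) ≈ 0.1669

0.536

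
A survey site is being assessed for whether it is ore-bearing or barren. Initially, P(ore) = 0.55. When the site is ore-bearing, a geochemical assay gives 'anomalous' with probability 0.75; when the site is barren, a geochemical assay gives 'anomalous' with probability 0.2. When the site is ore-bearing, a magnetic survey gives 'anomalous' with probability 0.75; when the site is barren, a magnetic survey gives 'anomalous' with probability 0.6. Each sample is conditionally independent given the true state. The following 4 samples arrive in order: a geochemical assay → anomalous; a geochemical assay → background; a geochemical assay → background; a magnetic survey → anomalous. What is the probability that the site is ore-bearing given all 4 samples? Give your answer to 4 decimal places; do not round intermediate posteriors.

0.3588

After a geochemical assay='anomalous': P(ore) = 0.75·0.5500 / (0.75·0.5500 + 0.2·0.4500) ≈ 0.8209
After a geochemical assay='background': P(ore) = 0.25·0.8209 / (0.25·0.8209 + 0.8·0.1791) ≈ 0.5889
After a geochemical assay='background': P(ore) = 0.25·0.5889 / (0.25·0.5889 + 0.8·0.4111) ≈ 0.3092
After a magnetic survey='anomalous': P(ore) = 0.75·0.3092 / (0.75·0.3092 + 0.6·0.6908) ≈ 0.3588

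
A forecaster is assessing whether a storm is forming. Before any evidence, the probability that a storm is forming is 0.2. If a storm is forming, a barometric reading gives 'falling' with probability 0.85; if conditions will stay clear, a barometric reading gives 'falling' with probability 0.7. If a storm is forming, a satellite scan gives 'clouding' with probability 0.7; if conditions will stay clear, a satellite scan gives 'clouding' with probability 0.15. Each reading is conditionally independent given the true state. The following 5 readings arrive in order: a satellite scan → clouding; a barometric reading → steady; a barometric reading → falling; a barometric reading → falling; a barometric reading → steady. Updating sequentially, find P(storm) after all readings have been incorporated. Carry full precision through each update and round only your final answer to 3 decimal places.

0.301

After a satellite scan='clouding': P(storm) = 0.7·0.2000 / (0.7·0.2000 + 0.15·0.8000) ≈ 0.5385
After a barometric reading='steady': P(storm) = 0.15·0.5385 / (0.15·0.5385 + 0.3·0.4615) ≈ 0.3684
After a barometric reading='falling': P(storm) = 0.85·0.3684 / (0.85·0.3684 + 0.7·0.6316) ≈ 0.4146
After a barometric reading='falling': P(storm) = 0.85·0.4146 / (0.85·0.4146 + 0.7·0.5854) ≈ 0.4624
After a barometric reading='steady': P(storm) = 0.15·0.4624 / (0.15·0.4624 + 0.3·0.5376) ≈ 0.3007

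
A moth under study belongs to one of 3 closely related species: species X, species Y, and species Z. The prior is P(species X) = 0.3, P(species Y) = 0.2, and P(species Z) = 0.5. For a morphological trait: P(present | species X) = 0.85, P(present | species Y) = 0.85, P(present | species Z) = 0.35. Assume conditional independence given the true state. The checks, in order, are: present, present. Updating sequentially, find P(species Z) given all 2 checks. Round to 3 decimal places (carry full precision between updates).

0.145

After 'present': normaliser = 0.85·0.3000 + 0.85·0.2000 + 0.35·0.5000; P(species X) ≈ 0.4250, P(species Y) ≈ 0.2833, P(species Z) ≈ 0.2917
After 'present': normaliser = 0.85·0.4250 + 0.85·0.2833 + 0.35·0.2917; P(species X) ≈ 0.5130, P(species Y) ≈ 0.3420, P(species Z) ≈ 0.1450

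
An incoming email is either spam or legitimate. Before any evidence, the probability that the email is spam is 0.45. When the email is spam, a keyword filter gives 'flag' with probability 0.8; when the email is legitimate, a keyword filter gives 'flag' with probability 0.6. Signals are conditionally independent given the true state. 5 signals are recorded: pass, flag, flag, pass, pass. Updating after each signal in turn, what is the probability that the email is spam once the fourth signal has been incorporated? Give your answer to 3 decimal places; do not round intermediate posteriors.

0.267

After 'pass': P(spam) = 0.2·0.4500 / (0.2·0.4500 + 0.4·0.5500) ≈ 0.2903
After 'flag': P(spam) = 0.8·0.2903 / (0.8·0.2903 + 0.6·0.7097) ≈ 0.3529
After 'flag': P(spam) = 0.8·0.3529 / (0.8·0.3529 + 0.6·0.6471) ≈ 0.4211
After 'pass': P(spam) = 0.2·0.4211 / (0.2·0.4211 + 0.4·0.5789) ≈ 0.2667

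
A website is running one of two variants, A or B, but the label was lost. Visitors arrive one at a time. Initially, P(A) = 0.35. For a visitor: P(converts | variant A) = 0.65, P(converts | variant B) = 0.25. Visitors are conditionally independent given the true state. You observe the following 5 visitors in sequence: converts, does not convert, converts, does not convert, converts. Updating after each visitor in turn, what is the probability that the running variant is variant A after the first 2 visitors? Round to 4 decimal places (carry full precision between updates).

0.3952

After 'converts': P(A) = 0.65·0.3500 / (0.65·0.3500 + 0.25·0.6500) ≈ 0.5833
After 'does not convert': P(A) = 0.35·0.5833 / (0.35·0.5833 + 0.75·0.4167) ≈ 0.3952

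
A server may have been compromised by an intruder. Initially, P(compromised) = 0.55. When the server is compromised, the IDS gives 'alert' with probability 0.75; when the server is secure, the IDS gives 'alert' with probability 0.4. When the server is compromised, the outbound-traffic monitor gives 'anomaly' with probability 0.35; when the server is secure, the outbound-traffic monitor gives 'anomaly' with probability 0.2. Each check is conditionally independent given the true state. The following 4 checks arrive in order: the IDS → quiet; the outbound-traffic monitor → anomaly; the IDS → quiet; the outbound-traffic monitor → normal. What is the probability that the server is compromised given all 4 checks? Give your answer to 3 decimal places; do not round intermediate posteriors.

0.232

Apply Bayes' rule sequentially, carrying P(compromised) forward.
After the IDS='quiet': P(compromised) = 0.25·0.5500 / (0.25·0.5500 + 0.6·0.4500) ≈ 0.3374
After the outbound-traffic monitor='anomaly': P(compromised) = 0.35·0.3374 / (0.35·0.3374 + 0.2·0.6626) ≈ 0.4712
After the IDS='quiet': P(compromised) = 0.25·0.4712 / (0.25·0.4712 + 0.6·0.5288) ≈ 0.2708
After the outbound-traffic monitor='normal': P(compromised) = 0.65·0.2708 / (0.65·0.2708 + 0.8·0.7292) ≈ 0.2318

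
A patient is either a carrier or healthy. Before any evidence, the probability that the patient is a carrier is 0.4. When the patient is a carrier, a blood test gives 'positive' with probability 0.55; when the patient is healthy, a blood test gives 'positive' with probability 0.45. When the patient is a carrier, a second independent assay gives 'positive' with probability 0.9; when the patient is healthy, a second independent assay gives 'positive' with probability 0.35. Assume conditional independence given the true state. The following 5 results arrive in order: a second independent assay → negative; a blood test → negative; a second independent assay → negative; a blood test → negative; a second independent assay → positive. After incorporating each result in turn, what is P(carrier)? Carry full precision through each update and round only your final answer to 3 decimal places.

0.026

After a second independent assay='negative': P(carrier) = 0.1·0.4000 / (0.1·0.4000 + 0.65·0.6000) ≈ 0.0930
After a blood test='negative': P(carrier) = 0.45·0.0930 / (0.45·0.0930 + 0.55·0.9070) ≈ 0.0774
After a second independent assay='negative': P(carrier) = 0.1·0.0774 / (0.1·0.0774 + 0.65·0.9226) ≈ 0.0127
After a blood test='negative': P(carrier) = 0.45·0.0127 / (0.45·0.0127 + 0.55·0.9873) ≈ 0.0105
After a second independent assay='positive': P(carrier) = 0.9·0.0105 / (0.9·0.0105 + 0.35·0.9895) ≈ 0.0264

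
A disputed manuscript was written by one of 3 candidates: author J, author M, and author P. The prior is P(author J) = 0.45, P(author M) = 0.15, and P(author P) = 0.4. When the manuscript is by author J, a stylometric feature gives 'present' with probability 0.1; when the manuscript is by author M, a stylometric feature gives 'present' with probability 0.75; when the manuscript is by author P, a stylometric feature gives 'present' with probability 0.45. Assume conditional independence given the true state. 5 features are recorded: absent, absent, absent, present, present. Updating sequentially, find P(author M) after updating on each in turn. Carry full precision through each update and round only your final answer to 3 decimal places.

0.073

After 'absent': normaliser = 0.9·0.4500 + 0.25·0.1500 + 0.55·0.4000; P(author J) ≈ 0.6113, P(author M) ≈ 0.0566, P(author P) ≈ 0.3321
After 'absent': normaliser = 0.9·0.6113 + 0.25·0.0566 + 0.55·0.3321; P(author J) ≈ 0.7365, P(author M) ≈ 0.0189, P(author P) ≈ 0.2445
After 'absent': normaliser = 0.9·0.7365 + 0.25·0.0189 + 0.55·0.2445; P(author J) ≈ 0.8264, P(author M) ≈ 0.0059, P(author P) ≈ 0.1677
After 'present': normaliser = 0.1·0.8264 + 0.75·0.0059 + 0.45·0.1677; P(author J) ≈ 0.5085, P(author M) ≈ 0.0272, P(author P) ≈ 0.4642
After 'present': normaliser = 0.1·0.5085 + 0.75·0.0272 + 0.45·0.4642; P(author J) ≈ 0.1815, P(author M) ≈ 0.0729, P(author P) ≈ 0.7456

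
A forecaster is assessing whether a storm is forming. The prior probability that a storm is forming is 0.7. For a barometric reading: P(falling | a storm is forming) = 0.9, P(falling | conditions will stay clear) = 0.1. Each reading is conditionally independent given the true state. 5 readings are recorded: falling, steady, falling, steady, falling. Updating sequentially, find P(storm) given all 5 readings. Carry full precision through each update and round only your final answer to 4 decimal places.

After 'falling': P(storm) = 0.9·0.7000 / (0.9·0.7000 + 0.1·0.3000) ≈ 0.9545
After 'steady': P(storm) = 0.1·0.9545 / (0.1·0.9545 + 0.9·0.0455) ≈ 0.7000
After 'falling': P(storm) = 0.9·0.7000 / (0.9·0.7000 + 0.1·0.3000) ≈ 0.9545
After 'steady': P(storm) = 0.1·0.9545 / (0.1·0.9545 + 0.9·0.0455) ≈ 0.7000
After 'falling': P(storm) = 0.9·0.7000 / (0.9·0.7000 + 0.1·0.3000) ≈ 0.9545

0.9545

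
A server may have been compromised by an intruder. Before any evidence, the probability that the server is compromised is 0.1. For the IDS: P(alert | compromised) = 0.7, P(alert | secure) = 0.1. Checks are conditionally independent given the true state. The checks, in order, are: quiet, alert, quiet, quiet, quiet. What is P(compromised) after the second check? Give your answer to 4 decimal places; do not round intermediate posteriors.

0.2059

After 'quiet': P(compromised) = 0.3·0.1000 / (0.3·0.1000 + 0.9·0.9000) ≈ 0.0357
After 'alert': P(compromised) = 0.7·0.0357 / (0.7·0.0357 + 0.1·0.9643) ≈ 0.2059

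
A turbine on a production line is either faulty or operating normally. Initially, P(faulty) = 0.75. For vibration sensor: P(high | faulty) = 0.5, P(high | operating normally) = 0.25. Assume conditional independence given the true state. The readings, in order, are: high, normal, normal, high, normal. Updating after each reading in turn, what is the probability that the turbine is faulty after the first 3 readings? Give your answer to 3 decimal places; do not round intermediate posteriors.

After 'high': P(faulty) = 0.5·0.7500 / (0.5·0.7500 + 0.25·0.2500) ≈ 0.8571
After 'normal': P(faulty) = 0.5·0.8571 / (0.5·0.8571 + 0.75·0.1429) ≈ 0.8000
After 'normal': P(faulty) = 0.5·0.8000 / (0.5·0.8000 + 0.75·0.2000) ≈ 0.7273

0.727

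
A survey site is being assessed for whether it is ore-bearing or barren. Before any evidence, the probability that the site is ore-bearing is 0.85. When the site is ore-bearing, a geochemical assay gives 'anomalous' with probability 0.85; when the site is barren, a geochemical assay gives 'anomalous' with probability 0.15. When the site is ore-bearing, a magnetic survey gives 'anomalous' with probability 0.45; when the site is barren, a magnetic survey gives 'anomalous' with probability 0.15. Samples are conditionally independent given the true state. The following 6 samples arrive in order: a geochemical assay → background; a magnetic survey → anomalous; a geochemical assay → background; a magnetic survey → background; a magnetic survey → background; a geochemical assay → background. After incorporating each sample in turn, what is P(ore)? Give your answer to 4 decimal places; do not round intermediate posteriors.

Each posterior becomes the prior for the next update.
After a geochemical assay='background': P(ore) = 0.15·0.8500 / (0.15·0.8500 + 0.85·0.1500) ≈ 0.5000
After a magnetic survey='anomalous': P(ore) = 0.45·0.5000 / (0.45·0.5000 + 0.15·0.5000) ≈ 0.7500
After a geochemical assay='background': P(ore) = 0.15·0.7500 / (0.15·0.7500 + 0.85·0.2500) ≈ 0.3462
After a magnetic survey='background': P(ore) = 0.55·0.3462 / (0.55·0.3462 + 0.85·0.6538) ≈ 0.2552
After a magnetic survey='background': P(ore) = 0.55·0.2552 / (0.55·0.2552 + 0.85·0.7448) ≈ 0.1814
After a geochemical assay='background': P(ore) = 0.15·0.1814 / (0.15·0.1814 + 0.85·0.8186) ≈ 0.0376

0.0376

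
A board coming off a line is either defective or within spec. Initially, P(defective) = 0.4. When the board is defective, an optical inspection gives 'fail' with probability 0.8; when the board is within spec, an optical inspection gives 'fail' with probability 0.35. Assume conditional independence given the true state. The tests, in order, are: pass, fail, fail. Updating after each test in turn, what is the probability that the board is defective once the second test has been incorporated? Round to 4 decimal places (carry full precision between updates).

After 'pass': P(defective) = 0.2·0.4000 / (0.2·0.4000 + 0.65·0.6000) ≈ 0.1702
After 'fail': P(defective) = 0.8·0.1702 / (0.8·0.1702 + 0.35·0.8298) ≈ 0.3192

0.3192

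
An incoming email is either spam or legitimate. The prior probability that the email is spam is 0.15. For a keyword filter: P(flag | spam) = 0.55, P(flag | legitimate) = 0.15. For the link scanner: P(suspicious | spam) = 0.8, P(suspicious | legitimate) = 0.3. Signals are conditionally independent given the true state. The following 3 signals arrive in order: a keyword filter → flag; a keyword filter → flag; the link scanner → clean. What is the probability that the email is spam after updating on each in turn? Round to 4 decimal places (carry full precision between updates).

0.4040

After a keyword filter='flag': P(spam) = 0.55·0.1500 / (0.55·0.1500 + 0.15·0.8500) ≈ 0.3929
After a keyword filter='flag': P(spam) = 0.55·0.3929 / (0.55·0.3929 + 0.15·0.6071) ≈ 0.7035
After the link scanner='clean': P(spam) = 0.2·0.7035 / (0.2·0.7035 + 0.7·0.2965) ≈ 0.4040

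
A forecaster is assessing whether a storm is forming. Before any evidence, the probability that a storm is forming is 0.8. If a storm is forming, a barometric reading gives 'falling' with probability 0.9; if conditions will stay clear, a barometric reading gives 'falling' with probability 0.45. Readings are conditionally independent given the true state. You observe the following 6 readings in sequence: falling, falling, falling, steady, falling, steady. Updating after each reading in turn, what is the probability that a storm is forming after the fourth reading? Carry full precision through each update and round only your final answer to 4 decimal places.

0.8533

After 'falling': P(storm) = 0.9·0.8000 / (0.9·0.8000 + 0.45·0.2000) ≈ 0.8889
After 'falling': P(storm) = 0.9·0.8889 / (0.9·0.8889 + 0.45·0.1111) ≈ 0.9412
After 'falling': P(storm) = 0.9·0.9412 / (0.9·0.9412 + 0.45·0.0588) ≈ 0.9697
After 'steady': P(storm) = 0.1·0.9697 / (0.1·0.9697 + 0.55·0.0303) ≈ 0.8533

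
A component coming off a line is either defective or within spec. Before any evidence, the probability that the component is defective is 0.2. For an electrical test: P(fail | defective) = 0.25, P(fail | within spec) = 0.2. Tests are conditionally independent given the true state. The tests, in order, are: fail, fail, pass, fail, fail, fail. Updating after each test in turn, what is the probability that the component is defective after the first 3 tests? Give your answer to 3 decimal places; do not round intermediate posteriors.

0.268

After 'fail': P(defective) = 0.25·0.2000 / (0.25·0.2000 + 0.2·0.8000) ≈ 0.2381
After 'fail': P(defective) = 0.25·0.2381 / (0.25·0.2381 + 0.2·0.7619) ≈ 0.2809
After 'pass': P(defective) = 0.75·0.2809 / (0.75·0.2809 + 0.8·0.7191) ≈ 0.2680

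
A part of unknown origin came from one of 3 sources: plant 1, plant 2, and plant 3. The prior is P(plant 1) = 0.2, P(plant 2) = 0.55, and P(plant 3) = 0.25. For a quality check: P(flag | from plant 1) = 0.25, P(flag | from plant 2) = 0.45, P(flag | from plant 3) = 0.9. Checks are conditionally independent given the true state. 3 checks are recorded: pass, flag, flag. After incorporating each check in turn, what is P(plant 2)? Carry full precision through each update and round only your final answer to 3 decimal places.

After 'pass': normaliser = 0.75·0.2000 + 0.55·0.5500 + 0.1·0.2500; P(plant 1) ≈ 0.3141, P(plant 2) ≈ 0.6335, P(plant 3) ≈ 0.0524
After 'flag': normaliser = 0.25·0.3141 + 0.45·0.6335 + 0.9·0.0524; P(plant 1) ≈ 0.1912, P(plant 2) ≈ 0.6941, P(plant 3) ≈ 0.1147
After 'flag': normaliser = 0.25·0.1912 + 0.45·0.6941 + 0.9·0.1147; P(plant 1) ≈ 0.1032, P(plant 2) ≈ 0.6740, P(plant 3) ≈ 0.2228

0.674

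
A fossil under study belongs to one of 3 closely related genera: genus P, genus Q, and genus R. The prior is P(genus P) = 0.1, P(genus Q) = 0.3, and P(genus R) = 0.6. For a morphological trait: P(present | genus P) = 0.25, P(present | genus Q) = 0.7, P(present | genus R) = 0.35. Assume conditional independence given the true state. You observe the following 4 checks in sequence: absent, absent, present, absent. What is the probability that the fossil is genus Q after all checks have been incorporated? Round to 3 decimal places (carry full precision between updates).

After 'absent': normaliser = 0.75·0.1000 + 0.3·0.3000 + 0.65·0.6000; P(genus P) ≈ 0.1351, P(genus Q) ≈ 0.1622, P(genus R) ≈ 0.7027
After 'absent': normaliser = 0.75·0.1351 + 0.3·0.1622 + 0.65·0.7027; P(genus P) ≈ 0.1670, P(genus Q) ≈ 0.0802, P(genus R) ≈ 0.7528
After 'present': normaliser = 0.25·0.1670 + 0.7·0.0802 + 0.35·0.7528; P(genus P) ≈ 0.1156, P(genus Q) ≈ 0.1553, P(genus R) ≈ 0.7291
After 'absent': normaliser = 0.75·0.1156 + 0.3·0.1553 + 0.65·0.7291; P(genus P) ≈ 0.1427, P(genus Q) ≈ 0.0767, P(genus R) ≈ 0.7805

0.077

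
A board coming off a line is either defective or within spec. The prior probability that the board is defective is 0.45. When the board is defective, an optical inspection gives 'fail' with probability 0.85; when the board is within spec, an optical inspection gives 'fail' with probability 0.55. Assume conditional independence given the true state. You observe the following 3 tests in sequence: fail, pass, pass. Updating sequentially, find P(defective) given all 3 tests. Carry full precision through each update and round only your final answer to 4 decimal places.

0.1232

After 'fail': P(defective) = 0.85·0.4500 / (0.85·0.4500 + 0.55·0.5500) ≈ 0.5584
After 'pass': P(defective) = 0.15·0.5584 / (0.15·0.5584 + 0.45·0.4416) ≈ 0.2965
After 'pass': P(defective) = 0.15·0.2965 / (0.15·0.2965 + 0.45·0.7035) ≈ 0.1232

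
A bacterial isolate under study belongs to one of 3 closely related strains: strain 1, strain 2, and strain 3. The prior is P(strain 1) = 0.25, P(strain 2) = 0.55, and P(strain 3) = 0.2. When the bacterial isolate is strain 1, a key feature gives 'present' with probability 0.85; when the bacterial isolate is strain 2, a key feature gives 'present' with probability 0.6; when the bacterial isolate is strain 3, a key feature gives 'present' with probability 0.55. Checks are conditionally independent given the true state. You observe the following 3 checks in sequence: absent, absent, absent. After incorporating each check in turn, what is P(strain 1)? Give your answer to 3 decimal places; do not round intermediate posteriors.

0.016

After 'absent': normaliser = 0.15·0.2500 + 0.4·0.5500 + 0.45·0.2000; P(strain 1) ≈ 0.1079, P(strain 2) ≈ 0.6331, P(strain 3) ≈ 0.2590
After 'absent': normaliser = 0.15·0.1079 + 0.4·0.6331 + 0.45·0.2590; P(strain 1) ≈ 0.0419, P(strain 2) ≈ 0.6561, P(strain 3) ≈ 0.3020
After 'absent': normaliser = 0.15·0.0419 + 0.4·0.6561 + 0.45·0.3020; P(strain 1) ≈ 0.0155, P(strain 2) ≈ 0.6486, P(strain 3) ≈ 0.3358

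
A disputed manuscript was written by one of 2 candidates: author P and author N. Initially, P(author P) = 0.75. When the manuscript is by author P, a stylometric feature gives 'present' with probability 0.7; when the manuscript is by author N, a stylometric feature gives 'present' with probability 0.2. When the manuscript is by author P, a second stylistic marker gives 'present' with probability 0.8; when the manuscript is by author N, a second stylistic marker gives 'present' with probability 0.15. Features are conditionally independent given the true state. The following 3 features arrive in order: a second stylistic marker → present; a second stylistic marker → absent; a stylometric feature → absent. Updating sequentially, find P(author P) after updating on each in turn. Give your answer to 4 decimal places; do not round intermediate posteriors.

0.5854

Apply Bayes' rule sequentially, carrying P(author P) forward.
After a second stylistic marker='present': P(author P) = 0.8·0.7500 / (0.8·0.7500 + 0.15·0.2500) ≈ 0.9412
After a second stylistic marker='absent': P(author P) = 0.2·0.9412 / (0.2·0.9412 + 0.85·0.0588) ≈ 0.7901
After a stylometric feature='absent': P(author P) = 0.3·0.7901 / (0.3·0.7901 + 0.8·0.2099) ≈ 0.5854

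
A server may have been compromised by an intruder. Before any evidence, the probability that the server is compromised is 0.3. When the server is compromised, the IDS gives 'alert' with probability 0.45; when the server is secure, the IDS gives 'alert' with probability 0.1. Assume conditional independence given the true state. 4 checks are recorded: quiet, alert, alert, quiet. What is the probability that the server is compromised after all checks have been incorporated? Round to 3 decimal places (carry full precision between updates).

0.764

After 'quiet': P(compromised) = 0.55·0.3000 / (0.55·0.3000 + 0.9·0.7000) ≈ 0.2075
After 'alert': P(compromised) = 0.45·0.2075 / (0.45·0.2075 + 0.1·0.7925) ≈ 0.5410
After 'alert': P(compromised) = 0.45·0.5410 / (0.45·0.5410 + 0.1·0.4590) ≈ 0.8414
After 'quiet': P(compromised) = 0.55·0.8414 / (0.55·0.8414 + 0.9·0.1586) ≈ 0.7642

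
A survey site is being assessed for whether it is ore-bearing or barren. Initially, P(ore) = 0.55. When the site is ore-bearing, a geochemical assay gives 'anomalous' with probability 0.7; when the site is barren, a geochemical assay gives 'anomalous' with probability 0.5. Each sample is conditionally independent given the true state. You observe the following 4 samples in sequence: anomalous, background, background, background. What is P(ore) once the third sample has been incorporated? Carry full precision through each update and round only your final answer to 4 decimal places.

After 'anomalous': P(ore) = 0.7·0.5500 / (0.7·0.5500 + 0.5·0.4500) ≈ 0.6311
After 'background': P(ore) = 0.3·0.6311 / (0.3·0.6311 + 0.5·0.3689) ≈ 0.5066
After 'background': P(ore) = 0.3·0.5066 / (0.3·0.5066 + 0.5·0.4934) ≈ 0.3812

0.3812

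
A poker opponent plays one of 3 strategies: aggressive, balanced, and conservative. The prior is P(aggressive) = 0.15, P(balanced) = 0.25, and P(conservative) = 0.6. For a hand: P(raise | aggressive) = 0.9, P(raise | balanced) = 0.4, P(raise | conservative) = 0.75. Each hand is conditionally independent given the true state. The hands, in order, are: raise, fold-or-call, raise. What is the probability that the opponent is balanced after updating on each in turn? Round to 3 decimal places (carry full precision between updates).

0.199

Each posterior becomes the prior for the next update.
After 'raise': normaliser = 0.9·0.1500 + 0.4·0.2500 + 0.75·0.6000; P(aggressive) ≈ 0.1971, P(balanced) ≈ 0.1460, P(conservative) ≈ 0.6569
After 'fold-or-call': normaliser = 0.1·0.1971 + 0.6·0.1460 + 0.25·0.6569; P(aggressive) ≈ 0.0726, P(balanced) ≈ 0.3226, P(conservative) ≈ 0.6048
After 'raise': normaliser = 0.9·0.0726 + 0.4·0.3226 + 0.75·0.6048; P(aggressive) ≈ 0.1008, P(balanced) ≈ 0.1991, P(conservative) ≈ 0.7001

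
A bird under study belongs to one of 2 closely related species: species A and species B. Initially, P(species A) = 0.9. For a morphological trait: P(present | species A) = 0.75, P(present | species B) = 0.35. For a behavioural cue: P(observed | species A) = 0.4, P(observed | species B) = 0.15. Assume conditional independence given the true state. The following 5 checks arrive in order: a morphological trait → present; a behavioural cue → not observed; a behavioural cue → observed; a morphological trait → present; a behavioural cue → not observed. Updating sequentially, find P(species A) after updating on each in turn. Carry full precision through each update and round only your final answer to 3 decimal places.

Apply Bayes' rule sequentially, carrying P(species A) forward.
After a morphological trait='present': P(species A) = 0.75·0.9000 / (0.75·0.9000 + 0.35·0.1000) ≈ 0.9507
After a behavioural cue='not observed': P(species A) = 0.6·0.9507 / (0.6·0.9507 + 0.85·0.0493) ≈ 0.9316
After a behavioural cue='observed': P(species A) = 0.4·0.9316 / (0.4·0.9316 + 0.15·0.0684) ≈ 0.9732
After a morphological trait='present': P(species A) = 0.75·0.9732 / (0.75·0.9732 + 0.35·0.0268) ≈ 0.9873
After a behavioural cue='not observed': P(species A) = 0.6·0.9873 / (0.6·0.9873 + 0.85·0.0127) ≈ 0.9821

0.982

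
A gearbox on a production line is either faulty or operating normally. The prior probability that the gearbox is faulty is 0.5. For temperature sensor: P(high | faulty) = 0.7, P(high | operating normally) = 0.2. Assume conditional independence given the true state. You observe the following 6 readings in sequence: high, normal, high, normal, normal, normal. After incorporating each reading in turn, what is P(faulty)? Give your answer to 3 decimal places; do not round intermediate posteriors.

After 'high': P(faulty) = 0.7·0.5000 / (0.7·0.5000 + 0.2·0.5000) ≈ 0.7778
After 'normal': P(faulty) = 0.3·0.7778 / (0.3·0.7778 + 0.8·0.2222) ≈ 0.5676
After 'high': P(faulty) = 0.7·0.5676 / (0.7·0.5676 + 0.2·0.4324) ≈ 0.8212
After 'normal': P(faulty) = 0.3·0.8212 / (0.3·0.8212 + 0.8·0.1788) ≈ 0.6327
After 'normal': P(faulty) = 0.3·0.6327 / (0.3·0.6327 + 0.8·0.3673) ≈ 0.3925
After 'normal': P(faulty) = 0.3·0.3925 / (0.3·0.3925 + 0.8·0.6075) ≈ 0.1950

0.195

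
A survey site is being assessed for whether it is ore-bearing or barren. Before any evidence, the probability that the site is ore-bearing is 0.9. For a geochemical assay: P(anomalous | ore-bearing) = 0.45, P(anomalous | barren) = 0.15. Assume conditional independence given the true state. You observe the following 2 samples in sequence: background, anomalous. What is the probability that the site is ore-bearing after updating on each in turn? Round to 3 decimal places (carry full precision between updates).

Each posterior becomes the prior for the next update.
After 'background': P(ore) = 0.55·0.9000 / (0.55·0.9000 + 0.85·0.1000) ≈ 0.8534
After 'anomalous': P(ore) = 0.45·0.8534 / (0.45·0.8534 + 0.15·0.1466) ≈ 0.9459

0.946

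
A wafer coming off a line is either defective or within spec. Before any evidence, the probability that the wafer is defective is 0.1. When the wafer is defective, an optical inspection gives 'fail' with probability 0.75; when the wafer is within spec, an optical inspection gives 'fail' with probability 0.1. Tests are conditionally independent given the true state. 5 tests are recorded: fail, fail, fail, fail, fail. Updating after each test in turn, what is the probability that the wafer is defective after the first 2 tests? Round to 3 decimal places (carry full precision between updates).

0.862

After 'fail': P(defective) = 0.75·0.1000 / (0.75·0.1000 + 0.1·0.9000) ≈ 0.4545
After 'fail': P(defective) = 0.75·0.4545 / (0.75·0.4545 + 0.1·0.5455) ≈ 0.8621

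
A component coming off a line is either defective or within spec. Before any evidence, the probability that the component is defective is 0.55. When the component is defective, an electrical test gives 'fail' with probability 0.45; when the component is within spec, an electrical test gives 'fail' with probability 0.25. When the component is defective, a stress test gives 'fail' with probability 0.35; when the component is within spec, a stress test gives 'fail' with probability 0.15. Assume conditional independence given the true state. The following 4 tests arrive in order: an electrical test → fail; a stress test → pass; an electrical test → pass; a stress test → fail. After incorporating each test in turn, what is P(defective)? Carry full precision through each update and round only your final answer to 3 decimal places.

Each posterior becomes the prior for the next update.
After an electrical test='fail': P(defective) = 0.45·0.5500 / (0.45·0.5500 + 0.25·0.4500) ≈ 0.6875
After a stress test='pass': P(defective) = 0.65·0.6875 / (0.65·0.6875 + 0.85·0.3125) ≈ 0.6272
After an electrical test='pass': P(defective) = 0.55·0.6272 / (0.55·0.6272 + 0.75·0.3728) ≈ 0.5523
After a stress test='fail': P(defective) = 0.35·0.5523 / (0.35·0.5523 + 0.15·0.4477) ≈ 0.7422

0.742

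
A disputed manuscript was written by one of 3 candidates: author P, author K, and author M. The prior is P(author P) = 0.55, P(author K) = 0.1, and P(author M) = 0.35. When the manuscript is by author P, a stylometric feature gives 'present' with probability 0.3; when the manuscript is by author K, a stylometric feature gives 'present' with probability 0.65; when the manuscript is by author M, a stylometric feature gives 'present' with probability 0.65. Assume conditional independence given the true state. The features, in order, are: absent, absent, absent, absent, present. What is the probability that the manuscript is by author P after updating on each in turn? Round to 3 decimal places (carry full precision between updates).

0.900

After 'absent': normaliser = 0.7·0.5500 + 0.35·0.1000 + 0.35·0.3500; P(author P) ≈ 0.7097, P(author K) ≈ 0.0645, P(author M) ≈ 0.2258
After 'absent': normaliser = 0.7·0.7097 + 0.35·0.0645 + 0.35·0.2258; P(author P) ≈ 0.8302, P(author K) ≈ 0.0377, P(author M) ≈ 0.1321
After 'absent': normaliser = 0.7·0.8302 + 0.35·0.0377 + 0.35·0.1321; P(author P) ≈ 0.9072, P(author K) ≈ 0.0206, P(author M) ≈ 0.0722
After 'absent': normaliser = 0.7·0.9072 + 0.35·0.0206 + 0.35·0.0722; P(author P) ≈ 0.9514, P(author K) ≈ 0.0108, P(author M) ≈ 0.0378
After 'present': normaliser = 0.3·0.9514 + 0.65·0.0108 + 0.65·0.0378; P(author P) ≈ 0.9003, P(author K) ≈ 0.0222, P(author M) ≈ 0.0776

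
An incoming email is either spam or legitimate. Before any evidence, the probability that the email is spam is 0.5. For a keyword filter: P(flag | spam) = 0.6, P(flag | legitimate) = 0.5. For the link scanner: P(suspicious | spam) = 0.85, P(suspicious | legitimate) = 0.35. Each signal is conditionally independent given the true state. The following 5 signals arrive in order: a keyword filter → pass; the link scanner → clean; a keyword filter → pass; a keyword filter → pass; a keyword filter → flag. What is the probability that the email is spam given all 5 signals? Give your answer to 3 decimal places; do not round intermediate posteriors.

After a keyword filter='pass': P(spam) = 0.4·0.5000 / (0.4·0.5000 + 0.5·0.5000) ≈ 0.4444
After the link scanner='clean': P(spam) = 0.15·0.4444 / (0.15·0.4444 + 0.65·0.5556) ≈ 0.1558
After a keyword filter='pass': P(spam) = 0.4·0.1558 / (0.4·0.1558 + 0.5·0.8442) ≈ 0.1287
After a keyword filter='pass': P(spam) = 0.4·0.1287 / (0.4·0.1287 + 0.5·0.8713) ≈ 0.1057
After a keyword filter='flag': P(spam) = 0.6·0.1057 / (0.6·0.1057 + 0.5·0.8943) ≈ 0.1242

0.124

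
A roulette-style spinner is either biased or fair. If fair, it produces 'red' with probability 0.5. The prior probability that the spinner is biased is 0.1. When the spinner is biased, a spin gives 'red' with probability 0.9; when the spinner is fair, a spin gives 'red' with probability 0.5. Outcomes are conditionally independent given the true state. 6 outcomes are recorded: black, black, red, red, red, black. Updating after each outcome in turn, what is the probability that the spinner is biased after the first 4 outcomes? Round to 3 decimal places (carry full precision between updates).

0.014

Each posterior becomes the prior for the next update.
After 'black': P(biased) = 0.1·0.1000 / (0.1·0.1000 + 0.5·0.9000) ≈ 0.0217
After 'black': P(biased) = 0.1·0.0217 / (0.1·0.0217 + 0.5·0.9783) ≈ 0.0044
After 'red': P(biased) = 0.9·0.0044 / (0.9·0.0044 + 0.5·0.9956) ≈ 0.0079
After 'red': P(biased) = 0.9·0.0079 / (0.9·0.0079 + 0.5·0.9921) ≈ 0.0142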